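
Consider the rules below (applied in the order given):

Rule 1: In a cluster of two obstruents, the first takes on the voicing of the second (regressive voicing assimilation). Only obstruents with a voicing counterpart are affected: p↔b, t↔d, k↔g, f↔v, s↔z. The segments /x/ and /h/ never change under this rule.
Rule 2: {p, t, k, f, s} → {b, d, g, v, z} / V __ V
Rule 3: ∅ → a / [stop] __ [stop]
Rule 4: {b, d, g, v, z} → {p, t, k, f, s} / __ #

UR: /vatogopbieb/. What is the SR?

Rule 1 (regressive voicing assimilation): /p/ precedes the voiced obstruent /b/, so it voices to [b] by assimilation. /vatogopbieb/ → vatogobbieb.
Rule 2 (intervocalic voicing): /t/ is a voiceless obstruent between vowels /a/ and /o/, so it voices to [d]. /vatogobbieb/ → vadogobbieb.
Rule 3 (stop-cluster a-epenthesis): /b/ and /b/ form a stop–stop cluster, so [a] is inserted between them. /vadogobbieb/ → vadogobabieb.
Rule 4 (final devoicing): /b/ is a voiced obstruent in word-final position, so it devoices to [p]. /vadogobabieb/ → vadogobabiep.

vadogobabiep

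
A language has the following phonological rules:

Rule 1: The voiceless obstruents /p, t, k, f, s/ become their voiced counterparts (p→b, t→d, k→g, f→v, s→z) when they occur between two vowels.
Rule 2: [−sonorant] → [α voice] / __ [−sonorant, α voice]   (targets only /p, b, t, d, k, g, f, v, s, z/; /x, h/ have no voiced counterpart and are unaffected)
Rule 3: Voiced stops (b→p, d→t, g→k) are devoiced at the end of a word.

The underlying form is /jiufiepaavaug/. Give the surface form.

Rule 1 (intervocalic voicing): /f/ is a voiceless obstruent between vowels /u/ and /i/, so it voices to [v]. /p/ is a voiceless obstruent between vowels /e/ and /a/, so it voices to [b]. /jiufiepaavaug/ → jiuviebaavaug.
Rule 2 (regressive voicing assimilation): no segment meets the environment; /jiuviebaavaug/ is unchanged.
Rule 3 (final devoicing): /g/ is a voiced stop in word-final position, so it devoices to [k]. /jiuviebaavaug/ → jiuviebaavauk.

jiuviebaavauk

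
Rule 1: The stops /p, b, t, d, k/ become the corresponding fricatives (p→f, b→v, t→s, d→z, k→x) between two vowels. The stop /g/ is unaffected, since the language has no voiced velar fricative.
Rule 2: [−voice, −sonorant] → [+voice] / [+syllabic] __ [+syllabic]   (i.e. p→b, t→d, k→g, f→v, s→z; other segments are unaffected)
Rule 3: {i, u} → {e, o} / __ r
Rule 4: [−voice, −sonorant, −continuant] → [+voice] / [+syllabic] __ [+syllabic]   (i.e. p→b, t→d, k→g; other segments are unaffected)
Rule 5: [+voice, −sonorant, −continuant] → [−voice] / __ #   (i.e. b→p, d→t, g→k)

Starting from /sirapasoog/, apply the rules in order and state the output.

Rule 1 (intervocalic spirantization): /p/ is a stop between vowels /a/ and /a/, so it spirantizes to the fricative [f]. /sirapasoog/ → sirafasoog.
Rule 2 (intervocalic voicing): /f/ is a voiceless obstruent between vowels /a/ and /a/, so it voices to [v]. /s/ is a voiceless obstruent between vowels /a/ and /o/, so it voices to [z]. /sirafasoog/ → siravazoog.
Rule 3 (pre-rhotic lowering): /i/ is a high vowel immediately before /r/, so it lowers to [e]. /siravazoog/ → seravazoog.
Rule 4 (intervocalic voicing): no segment meets the environment; /seravazoog/ is unchanged.
Rule 5 (final devoicing): /g/ is a voiced stop in word-final position, so it devoices to [k]. /seravazoog/ → seravazook.

seravazook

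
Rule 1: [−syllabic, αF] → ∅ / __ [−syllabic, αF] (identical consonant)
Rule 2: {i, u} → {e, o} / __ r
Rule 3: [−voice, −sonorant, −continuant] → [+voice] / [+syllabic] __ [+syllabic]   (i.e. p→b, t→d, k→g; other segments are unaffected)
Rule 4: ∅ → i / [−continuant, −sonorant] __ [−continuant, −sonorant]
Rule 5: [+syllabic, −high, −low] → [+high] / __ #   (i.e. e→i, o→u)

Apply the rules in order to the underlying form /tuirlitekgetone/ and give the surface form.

tuerlidekigedoni

Rule 1 (degemination): no segment meets the environment; /tuirlitekgetone/ is unchanged.
Rule 2 (pre-rhotic lowering): /i/ is a high vowel immediately before /r/, so it lowers to [e]. /tuirlitekgetone/ → tuerlitekgetone.
Rule 3 (intervocalic voicing): /t/ is a voiceless stop between vowels /i/ and /e/, so it voices to [d]. /t/ is a voiceless stop between vowels /e/ and /o/, so it voices to [d]. /tuerlitekgetone/ → tuerlidekgedone.
Rule 4 (stop-cluster i-epenthesis): /k/ and /g/ form a stop–stop cluster, so [i] is inserted between them. /tuerlidekgedone/ → tuerlidekigedone.
Rule 5 (final vowel raising): /e/ is a mid vowel in word-final position, so it raises to [i]. /tuerlidekigedone/ → tuerlidekigedoni.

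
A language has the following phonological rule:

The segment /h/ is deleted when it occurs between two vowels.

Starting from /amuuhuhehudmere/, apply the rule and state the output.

amuuueudmere

/h/ occurs between vowels /u/ and /u/, so it deletes.
/h/ occurs between vowels /u/ and /e/, so it deletes.
/h/ occurs between vowels /e/ and /u/, so it deletes.
Surface form: [amuuueudmere].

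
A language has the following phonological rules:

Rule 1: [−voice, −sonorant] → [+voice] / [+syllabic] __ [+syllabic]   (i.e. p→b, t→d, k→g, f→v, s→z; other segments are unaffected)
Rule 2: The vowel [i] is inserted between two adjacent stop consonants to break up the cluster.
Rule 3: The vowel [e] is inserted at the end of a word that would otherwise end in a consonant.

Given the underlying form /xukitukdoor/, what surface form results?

xugidukidoore

Rule 1 (intervocalic voicing): /k/ is a voiceless obstruent between vowels /u/ and /i/, so it voices to [g]. /t/ is a voiceless obstruent between vowels /i/ and /u/, so it voices to [d]. /xukitukdoor/ → xugidukdoor.
Rule 2 (stop-cluster i-epenthesis): /k/ and /d/ form a stop–stop cluster, so [i] is inserted between them. /xugidukdoor/ → xugidukidoor.
Rule 3 (final e-epenthesis): the form ends in the consonant /r/, so [e] is inserted word-finally. /xugidukidoor/ → xugidukidoore.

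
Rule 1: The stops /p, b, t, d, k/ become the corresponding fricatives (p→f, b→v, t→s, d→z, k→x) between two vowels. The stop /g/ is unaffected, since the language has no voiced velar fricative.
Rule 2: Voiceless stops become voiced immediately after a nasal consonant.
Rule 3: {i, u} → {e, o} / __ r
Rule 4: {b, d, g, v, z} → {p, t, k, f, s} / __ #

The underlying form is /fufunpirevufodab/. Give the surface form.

fufunberevufozap

Rule 1 (intervocalic spirantization): /d/ is a stop between vowels /o/ and /a/, so it spirantizes to the fricative [z]. /fufunpirevufodab/ → fufunpirevufozab.
Rule 2 (post-nasal voicing): /p/ is a voiceless stop immediately after the nasal /n/, so it voices to [b]. /fufunpirevufozab/ → fufunbirevufozab.
Rule 3 (pre-rhotic lowering): /i/ is a high vowel immediately before /r/, so it lowers to [e]. /fufunbirevufozab/ → fufunberevufozab.
Rule 4 (final devoicing): /b/ is a voiced obstruent in word-final position, so it devoices to [p]. /fufunberevufozab/ → fufunberevufozap.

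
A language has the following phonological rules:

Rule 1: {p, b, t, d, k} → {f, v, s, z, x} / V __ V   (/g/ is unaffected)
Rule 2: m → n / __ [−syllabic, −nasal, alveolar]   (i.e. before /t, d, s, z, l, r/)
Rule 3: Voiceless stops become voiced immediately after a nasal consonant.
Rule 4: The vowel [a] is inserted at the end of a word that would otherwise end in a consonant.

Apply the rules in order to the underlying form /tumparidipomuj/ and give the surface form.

Rule 1 (intervocalic spirantization): /d/ is a stop between vowels /i/ and /i/, so it spirantizes to the fricative [z]. /p/ is a stop between vowels /i/ and /o/, so it spirantizes to the fricative [f]. /tumparidipomuj/ → tumparizifomuj.
Rule 2 (nasal place assimilation): no segment meets the environment; /tumparizifomuj/ is unchanged.
Rule 3 (post-nasal voicing): /p/ is a voiceless stop immediately after the nasal /m/, so it voices to [b]. /tumparizifomuj/ → tumbarizifomuj.
Rule 4 (final a-epenthesis): the form ends in the consonant /j/, so [a] is inserted word-finally. /tumbarizifomuj/ → tumbarizifomuja.

tumbarizifomuja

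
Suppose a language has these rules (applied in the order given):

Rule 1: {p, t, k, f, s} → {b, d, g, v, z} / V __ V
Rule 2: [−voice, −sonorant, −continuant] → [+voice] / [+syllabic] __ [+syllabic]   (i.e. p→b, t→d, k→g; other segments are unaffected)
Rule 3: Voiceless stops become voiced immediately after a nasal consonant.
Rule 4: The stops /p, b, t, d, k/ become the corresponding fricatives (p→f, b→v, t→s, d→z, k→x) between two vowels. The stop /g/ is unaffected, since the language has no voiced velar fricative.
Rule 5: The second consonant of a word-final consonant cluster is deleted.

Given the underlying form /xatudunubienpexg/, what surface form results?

xazuzunuvienbex

Rule 1 (intervocalic voicing): /t/ is a voiceless obstruent between vowels /a/ and /u/, so it voices to [d]. /xatudunubienpexg/ → xadudunubienpexg.
Rule 2 (intervocalic voicing): no segment meets the environment; /xadudunubienpexg/ is unchanged.
Rule 3 (post-nasal voicing): /p/ is a voiceless stop immediately after the nasal /n/, so it voices to [b]. /xadudunubienpexg/ → xadudunubienbexg.
Rule 4 (intervocalic spirantization): /d/ is a stop between vowels /a/ and /u/, so it spirantizes to the fricative [z]. /d/ is a stop between vowels /u/ and /u/, so it spirantizes to the fricative [z]. /b/ is a stop between vowels /u/ and /i/, so it spirantizes to the fricative [v]. /xadudunubienbexg/ → xazuzunuvienbexg.
Rule 5 (final cluster simplification): /g/ is the second consonant of a word-final cluster /xg/, so it deletes. /xazuzunuvienbexg/ → xazuzunuvienbex.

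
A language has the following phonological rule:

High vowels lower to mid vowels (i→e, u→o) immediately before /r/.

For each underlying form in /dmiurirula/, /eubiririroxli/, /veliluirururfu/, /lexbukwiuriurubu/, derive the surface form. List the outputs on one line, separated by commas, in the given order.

/dmiurirula/: /u/ is a high vowel immediately before /r/, so it lowers to [o]. /i/ is a high vowel immediately before /r/, so it lowers to [e]. → [dmiorerula].
/eubiririroxli/: /i/ is a high vowel immediately before /r/, so it lowers to [e]. /i/ is a high vowel immediately before /r/, so it lowers to [e]. /i/ is a high vowel immediately before /r/, so it lowers to [e]. → [euberereroxli].
/veliluirururfu/: /i/ is a high vowel immediately before /r/, so it lowers to [e]. /u/ is a high vowel immediately before /r/, so it lowers to [o]. /u/ is a high vowel immediately before /r/, so it lowers to [o]. → [veliluerororfu].
/lexbukwiuriurubu/: /u/ is a high vowel immediately before /r/, so it lowers to [o]. /u/ is a high vowel immediately before /r/, so it lowers to [o]. → [lexbukwioriorubu].

dmiorerula, euberereroxli, veliluerororfu, lexbukwioriorubu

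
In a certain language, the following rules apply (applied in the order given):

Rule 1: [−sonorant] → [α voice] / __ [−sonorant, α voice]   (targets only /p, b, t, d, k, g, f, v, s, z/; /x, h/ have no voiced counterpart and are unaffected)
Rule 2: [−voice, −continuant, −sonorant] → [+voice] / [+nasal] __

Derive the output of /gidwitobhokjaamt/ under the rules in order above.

gidwitophokjaamd

Rule 1 (regressive voicing assimilation): /b/ precedes the voiceless obstruent /h/, so it devoices to [p] by assimilation. /gidwitobhokjaamt/ → gidwitophokjaamt.
Rule 2 (post-nasal voicing): /t/ is a voiceless stop immediately after the nasal /m/, so it voices to [d]. /gidwitophokjaamt/ → gidwitophokjaamd.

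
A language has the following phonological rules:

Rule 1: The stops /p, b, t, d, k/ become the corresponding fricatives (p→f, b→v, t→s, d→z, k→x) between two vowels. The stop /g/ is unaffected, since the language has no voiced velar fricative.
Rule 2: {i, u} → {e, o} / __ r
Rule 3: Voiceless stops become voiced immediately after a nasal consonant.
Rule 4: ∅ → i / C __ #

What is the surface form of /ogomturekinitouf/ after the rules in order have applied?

Rule 1 (intervocalic spirantization): /k/ is a stop between vowels /e/ and /i/, so it spirantizes to the fricative [x]. /t/ is a stop between vowels /i/ and /o/, so it spirantizes to the fricative [s]. /ogomturekinitouf/ → ogomturexinisouf.
Rule 2 (pre-rhotic lowering): /u/ is a high vowel immediately before /r/, so it lowers to [o]. /ogomturexinisouf/ → ogomtorexinisouf.
Rule 3 (post-nasal voicing): /t/ is a voiceless stop immediately after the nasal /m/, so it voices to [d]. /ogomtorexinisouf/ → ogomdorexinisouf.
Rule 4 (final i-epenthesis): the form ends in the consonant /f/, so [i] is inserted word-finally. /ogomdorexinisouf/ → ogomdorexinisoufi.

ogomdorexinisoufi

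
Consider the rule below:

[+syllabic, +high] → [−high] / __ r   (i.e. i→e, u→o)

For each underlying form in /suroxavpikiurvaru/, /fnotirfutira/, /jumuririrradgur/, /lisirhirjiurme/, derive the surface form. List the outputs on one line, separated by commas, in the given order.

/suroxavpikiurvaru/: /u/ is a high vowel immediately before /r/, so it lowers to [o]. /u/ is a high vowel immediately before /r/, so it lowers to [o]. → [soroxavpikiorvaru].
/fnotirfutira/: /i/ is a high vowel immediately before /r/, so it lowers to [e]. /i/ is a high vowel immediately before /r/, so it lowers to [e]. → [fnoterfutera].
/jumuririrradgur/: /u/ is a high vowel immediately before /r/, so it lowers to [o]. /i/ is a high vowel immediately before /r/, so it lowers to [e]. /i/ is a high vowel immediately before /r/, so it lowers to [e]. /u/ is a high vowel immediately before /r/, so it lowers to [o]. → [jumorererradgor].
/lisirhirjiurme/: /i/ is a high vowel immediately before /r/, so it lowers to [e]. /i/ is a high vowel immediately before /r/, so it lowers to [e]. /u/ is a high vowel immediately before /r/, so it lowers to [o]. → [liserherjiorme].

soroxavpikiorvaru, fnoterfutera, jumorererradgor, liserherjiorme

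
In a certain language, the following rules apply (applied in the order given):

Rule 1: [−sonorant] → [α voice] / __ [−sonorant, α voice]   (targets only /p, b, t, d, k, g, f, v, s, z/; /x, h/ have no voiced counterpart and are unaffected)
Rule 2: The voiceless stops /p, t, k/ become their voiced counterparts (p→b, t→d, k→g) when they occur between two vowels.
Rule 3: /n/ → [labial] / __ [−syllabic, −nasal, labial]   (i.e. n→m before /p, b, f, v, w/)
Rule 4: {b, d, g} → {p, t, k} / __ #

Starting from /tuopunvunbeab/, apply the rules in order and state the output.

Rule 1 (regressive voicing assimilation): no segment meets the environment; /tuopunvunbeab/ is unchanged.
Rule 2 (intervocalic voicing): /p/ is a voiceless stop between vowels /o/ and /u/, so it voices to [b]. /tuopunvunbeab/ → tuobunvunbeab.
Rule 3 (nasal place assimilation): /n/ precedes the labial consonant /v/, so it assimilates in place to [m]. /n/ precedes the labial consonant /b/, so it assimilates in place to [m]. /tuobunvunbeab/ → tuobumvumbeab.
Rule 4 (final devoicing): /b/ is a voiced stop in word-final position, so it devoices to [p]. /tuobumvumbeab/ → tuobumvumbeap.

tuobumvumbeap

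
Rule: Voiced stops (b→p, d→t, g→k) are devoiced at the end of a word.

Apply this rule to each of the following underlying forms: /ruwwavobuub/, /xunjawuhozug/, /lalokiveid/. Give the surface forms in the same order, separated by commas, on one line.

/ruwwavobuub/: /b/ is a voiced stop in word-final position, so it devoices to [p]. → [ruwwavobuup].
/xunjawuhozug/: /g/ is a voiced stop in word-final position, so it devoices to [k]. → [xunjawuhozuk].
/lalokiveid/: /d/ is a voiced stop in word-final position, so it devoices to [t]. → [lalokiveit].

ruwwavobuup, xunjawuhozuk, lalokiveit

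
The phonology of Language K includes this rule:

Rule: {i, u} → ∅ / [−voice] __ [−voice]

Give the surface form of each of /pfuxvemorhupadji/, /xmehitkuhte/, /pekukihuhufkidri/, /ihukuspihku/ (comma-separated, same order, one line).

pfxvemorhpadji, xmehtkhte, pekkhhfkidri, ihksphku

/pfuxvemorhupadji/: /u/ is a high vowel flanked by voiceless consonants /f/ and /x/, so it deletes. /u/ is a high vowel flanked by voiceless consonants /h/ and /p/, so it deletes. → [pfxvemorhpadji].
/xmehitkuhte/: /i/ is a high vowel flanked by voiceless consonants /h/ and /t/, so it deletes. /u/ is a high vowel flanked by voiceless consonants /k/ and /h/, so it deletes. → [xmehtkhte].
/pekukihuhufkidri/: /u/ is a high vowel flanked by voiceless consonants /k/ and /k/, so it deletes. /i/ is a high vowel flanked by voiceless consonants /k/ and /h/, so it deletes. /u/ is a high vowel flanked by voiceless consonants /h/ and /h/, so it deletes. /u/ is a high vowel flanked by voiceless consonants /h/ and /f/, so it deletes. → [pekkhhfkidri].
/ihukuspihku/: /u/ is a high vowel flanked by voiceless consonants /h/ and /k/, so it deletes. /u/ is a high vowel flanked by voiceless consonants /k/ and /s/, so it deletes. /i/ is a high vowel flanked by voiceless consonants /p/ and /h/, so it deletes. → [ihksphku].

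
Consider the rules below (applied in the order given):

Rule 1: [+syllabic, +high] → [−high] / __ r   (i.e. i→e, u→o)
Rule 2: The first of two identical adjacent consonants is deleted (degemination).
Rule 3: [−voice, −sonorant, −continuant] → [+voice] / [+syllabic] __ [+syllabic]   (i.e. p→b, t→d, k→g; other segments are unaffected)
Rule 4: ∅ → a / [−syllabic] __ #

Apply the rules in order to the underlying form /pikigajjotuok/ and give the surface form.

pigigajoduoka

Rule 1 (pre-rhotic lowering): no segment meets the environment; /pikigajjotuok/ is unchanged.
Rule 2 (degemination): /jj/ is a geminate; the first /j/ deletes. /pikigajjotuok/ → pikigajotuok.
Rule 3 (intervocalic voicing): /k/ is a voiceless stop between vowels /i/ and /i/, so it voices to [g]. /t/ is a voiceless stop between vowels /o/ and /u/, so it voices to [d]. /pikigajotuok/ → pigigajoduok.
Rule 4 (final a-epenthesis): the form ends in the consonant /k/, so [a] is inserted word-finally. /pigigajoduok/ → pigigajoduoka.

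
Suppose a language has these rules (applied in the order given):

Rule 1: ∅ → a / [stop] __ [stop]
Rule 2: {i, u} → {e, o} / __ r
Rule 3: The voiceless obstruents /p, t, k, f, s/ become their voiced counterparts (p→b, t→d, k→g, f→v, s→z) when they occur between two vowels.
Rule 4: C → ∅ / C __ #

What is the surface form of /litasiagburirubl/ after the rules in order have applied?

Rule 1 (stop-cluster a-epenthesis): /g/ and /b/ form a stop–stop cluster, so [a] is inserted between them. /litasiagburirubl/ → litasiagaburirubl.
Rule 2 (pre-rhotic lowering): /u/ is a high vowel immediately before /r/, so it lowers to [o]. /i/ is a high vowel immediately before /r/, so it lowers to [e]. /litasiagaburirubl/ → litasiagaborerubl.
Rule 3 (intervocalic voicing): /t/ is a voiceless obstruent between vowels /i/ and /a/, so it voices to [d]. /s/ is a voiceless obstruent between vowels /a/ and /i/, so it voices to [z]. /litasiagaborerubl/ → lidaziagaborerubl.
Rule 4 (final cluster simplification): /l/ is the second consonant of a word-final cluster /bl/, so it deletes. /lidaziagaborerubl/ → lidaziagaborerub.

lidaziagaborerub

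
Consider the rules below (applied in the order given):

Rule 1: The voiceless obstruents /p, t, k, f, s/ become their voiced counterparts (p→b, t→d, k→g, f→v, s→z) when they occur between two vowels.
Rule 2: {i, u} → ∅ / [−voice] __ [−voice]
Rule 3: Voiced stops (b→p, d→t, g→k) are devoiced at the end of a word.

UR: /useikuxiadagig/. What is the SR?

Rule 1 (intervocalic voicing): /s/ is a voiceless obstruent between vowels /u/ and /e/, so it voices to [z]. /k/ is a voiceless obstruent between vowels /i/ and /u/, so it voices to [g]. /useikuxiadagig/ → uzeiguxiadagig.
Rule 2 (high vowel syncope): no segment meets the environment; /uzeiguxiadagig/ is unchanged.
Rule 3 (final devoicing): /g/ is a voiced stop in word-final position, so it devoices to [k]. /uzeiguxiadagig/ → uzeiguxiadagik.

uzeiguxiadagik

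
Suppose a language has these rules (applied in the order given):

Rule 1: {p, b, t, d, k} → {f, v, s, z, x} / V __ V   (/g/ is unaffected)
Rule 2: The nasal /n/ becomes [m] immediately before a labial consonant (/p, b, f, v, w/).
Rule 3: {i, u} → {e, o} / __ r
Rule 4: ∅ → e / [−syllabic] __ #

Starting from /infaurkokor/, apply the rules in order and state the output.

imfaorkoxore

Rule 1 (intervocalic spirantization): /k/ is a stop between vowels /o/ and /o/, so it spirantizes to the fricative [x]. /infaurkokor/ → infaurkoxor.
Rule 2 (nasal place assimilation): /n/ precedes the labial consonant /f/, so it assimilates in place to [m]. /infaurkoxor/ → imfaurkoxor.
Rule 3 (pre-rhotic lowering): /u/ is a high vowel immediately before /r/, so it lowers to [o]. /imfaurkoxor/ → imfaorkoxor.
Rule 4 (final e-epenthesis): the form ends in the consonant /r/, so [e] is inserted word-finally. /imfaorkoxor/ → imfaorkoxore.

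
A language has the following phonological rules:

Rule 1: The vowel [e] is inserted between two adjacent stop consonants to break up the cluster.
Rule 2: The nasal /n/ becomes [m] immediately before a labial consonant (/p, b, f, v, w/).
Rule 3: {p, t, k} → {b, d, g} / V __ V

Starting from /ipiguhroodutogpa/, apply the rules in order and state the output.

ibiguhroodudogeba

Rule 1 (stop-cluster e-epenthesis): /g/ and /p/ form a stop–stop cluster, so [e] is inserted between them. /ipiguhroodutogpa/ → ipiguhroodutogepa.
Rule 2 (nasal place assimilation): no segment meets the environment; /ipiguhroodutogepa/ is unchanged.
Rule 3 (intervocalic voicing): /p/ is a voiceless stop between vowels /i/ and /i/, so it voices to [b]. /t/ is a voiceless stop between vowels /u/ and /o/, so it voices to [d]. /p/ is a voiceless stop between vowels /e/ and /a/, so it voices to [b]. /ipiguhroodutogepa/ → ibiguhroodudogeba.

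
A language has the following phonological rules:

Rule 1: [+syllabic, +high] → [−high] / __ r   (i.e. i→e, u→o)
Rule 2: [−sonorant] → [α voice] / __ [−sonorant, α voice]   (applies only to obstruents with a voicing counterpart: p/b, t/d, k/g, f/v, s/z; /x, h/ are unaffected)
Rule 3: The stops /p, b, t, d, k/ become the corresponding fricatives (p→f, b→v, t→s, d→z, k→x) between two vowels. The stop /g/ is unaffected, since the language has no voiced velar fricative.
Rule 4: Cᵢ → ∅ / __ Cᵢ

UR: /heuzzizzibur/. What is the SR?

Rule 1 (pre-rhotic lowering): /u/ is a high vowel immediately before /r/, so it lowers to [o]. /heuzzizzibur/ → heuzzizzibor.
Rule 2 (regressive voicing assimilation): no segment meets the environment; /heuzzizzibor/ is unchanged.
Rule 3 (intervocalic spirantization): /b/ is a stop between vowels /i/ and /o/, so it spirantizes to the fricative [v]. /heuzzizzibor/ → heuzzizzivor.
Rule 4 (degemination): /zz/ is a geminate; the first /z/ deletes. /zz/ is a geminate; the first /z/ deletes. /heuzzizzivor/ → heuzizivor.

heuzizivor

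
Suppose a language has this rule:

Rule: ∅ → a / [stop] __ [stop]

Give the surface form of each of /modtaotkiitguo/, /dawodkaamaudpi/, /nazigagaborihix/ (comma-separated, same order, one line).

modataotakiitaguo, dawodakaamaudapi, nazigagaborihix

/modtaotkiitguo/: /d/ and /t/ form a stop–stop cluster, so [a] is inserted between them. /t/ and /k/ form a stop–stop cluster, so [a] is inserted between them. /t/ and /g/ form a stop–stop cluster, so [a] is inserted between them. → [modataotakiitaguo].
/dawodkaamaudpi/: /d/ and /k/ form a stop–stop cluster, so [a] is inserted between them. /d/ and /p/ form a stop–stop cluster, so [a] is inserted between them. → [dawodakaamaudapi].
/nazigagaborihix/: the rule's environment is not met; surfaces unchanged as [nazigagaborihix].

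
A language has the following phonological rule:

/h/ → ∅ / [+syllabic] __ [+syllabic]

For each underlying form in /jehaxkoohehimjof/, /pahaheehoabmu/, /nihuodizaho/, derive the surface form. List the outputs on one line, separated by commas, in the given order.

jeaxkooeimjof, paaeeoabmu, niuodizao

/jehaxkoohehimjof/: /h/ occurs between vowels /e/ and /a/, so it deletes. /h/ occurs between vowels /o/ and /e/, so it deletes. /h/ occurs between vowels /e/ and /i/, so it deletes. → [jeaxkooeimjof].
/pahaheehoabmu/: /h/ occurs between vowels /a/ and /a/, so it deletes. /h/ occurs between vowels /a/ and /e/, so it deletes. /h/ occurs between vowels /e/ and /o/, so it deletes. → [paaeeoabmu].
/nihuodizaho/: /h/ occurs between vowels /i/ and /u/, so it deletes. /h/ occurs between vowels /a/ and /o/, so it deletes. → [niuodizao].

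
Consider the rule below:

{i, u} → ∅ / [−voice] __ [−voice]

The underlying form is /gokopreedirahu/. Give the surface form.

gokopreedirahu

No segment of /gokopreedirahu/ meets the structural description of the rule, so the form surfaces unchanged.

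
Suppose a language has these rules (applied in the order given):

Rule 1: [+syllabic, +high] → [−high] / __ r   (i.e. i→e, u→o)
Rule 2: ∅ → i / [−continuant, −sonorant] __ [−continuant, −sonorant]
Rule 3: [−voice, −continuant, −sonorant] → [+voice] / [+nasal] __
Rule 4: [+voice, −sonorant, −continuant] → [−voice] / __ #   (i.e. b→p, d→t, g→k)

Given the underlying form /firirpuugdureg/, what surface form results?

fererpuugidorek

Rule 1 (pre-rhotic lowering): /i/ is a high vowel immediately before /r/, so it lowers to [e]. /i/ is a high vowel immediately before /r/, so it lowers to [e]. /u/ is a high vowel immediately before /r/, so it lowers to [o]. /firirpuugdureg/ → fererpuugdoreg.
Rule 2 (stop-cluster i-epenthesis): /g/ and /d/ form a stop–stop cluster, so [i] is inserted between them. /fererpuugdoreg/ → fererpuugidoreg.
Rule 3 (post-nasal voicing): no segment meets the environment; /fererpuugidoreg/ is unchanged.
Rule 4 (final devoicing): /g/ is a voiced stop in word-final position, so it devoices to [k]. /fererpuugidoreg/ → fererpuugidorek.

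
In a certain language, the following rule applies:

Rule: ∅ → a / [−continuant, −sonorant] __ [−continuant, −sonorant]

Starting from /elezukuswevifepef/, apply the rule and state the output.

elezukuswevifepef

No segment of /elezukuswevifepef/ meets the structural description of the rule, so the form surfaces unchanged.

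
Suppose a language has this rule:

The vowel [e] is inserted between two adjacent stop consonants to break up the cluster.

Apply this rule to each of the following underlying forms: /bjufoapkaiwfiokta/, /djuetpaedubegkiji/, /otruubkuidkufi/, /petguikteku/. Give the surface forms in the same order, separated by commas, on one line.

/bjufoapkaiwfiokta/: /p/ and /k/ form a stop–stop cluster, so [e] is inserted between them. /k/ and /t/ form a stop–stop cluster, so [e] is inserted between them. → [bjufoapekaiwfioketa].
/djuetpaedubegkiji/: /t/ and /p/ form a stop–stop cluster, so [e] is inserted between them. /g/ and /k/ form a stop–stop cluster, so [e] is inserted between them. → [djuetepaedubegekiji].
/otruubkuidkufi/: /b/ and /k/ form a stop–stop cluster, so [e] is inserted between them. /d/ and /k/ form a stop–stop cluster, so [e] is inserted between them. → [otruubekuidekufi].
/petguikteku/: /t/ and /g/ form a stop–stop cluster, so [e] is inserted between them. /k/ and /t/ form a stop–stop cluster, so [e] is inserted between them. → [peteguiketeku].

bjufoapekaiwfioketa, djuetepaedubegekiji, otruubekuidekufi, peteguiketeku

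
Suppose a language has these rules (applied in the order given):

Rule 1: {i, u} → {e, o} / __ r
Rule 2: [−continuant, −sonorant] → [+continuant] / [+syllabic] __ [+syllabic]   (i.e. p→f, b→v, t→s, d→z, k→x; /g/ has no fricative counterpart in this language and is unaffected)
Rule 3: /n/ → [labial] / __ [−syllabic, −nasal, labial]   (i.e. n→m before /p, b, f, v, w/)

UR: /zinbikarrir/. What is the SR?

zimbixarrer

Rule 1 (pre-rhotic lowering): /i/ is a high vowel immediately before /r/, so it lowers to [e]. /zinbikarrir/ → zinbikarrer.
Rule 2 (intervocalic spirantization): /k/ is a stop between vowels /i/ and /a/, so it spirantizes to the fricative [x]. /zinbikarrer/ → zinbixarrer.
Rule 3 (nasal place assimilation): /n/ precedes the labial consonant /b/, so it assimilates in place to [m]. /zinbixarrer/ → zimbixarrer.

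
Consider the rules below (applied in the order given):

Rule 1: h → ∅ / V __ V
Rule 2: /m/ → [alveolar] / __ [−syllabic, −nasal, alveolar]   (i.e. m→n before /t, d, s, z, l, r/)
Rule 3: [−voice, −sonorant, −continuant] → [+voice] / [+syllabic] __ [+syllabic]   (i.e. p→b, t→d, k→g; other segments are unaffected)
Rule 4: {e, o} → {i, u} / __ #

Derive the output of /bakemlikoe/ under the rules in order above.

Rule 1 (intervocalic h-deletion): no segment meets the environment; /bakemlikoe/ is unchanged.
Rule 2 (nasal place assimilation): /m/ precedes the alveolar consonant /l/, so it assimilates in place to [n]. /bakemlikoe/ → bakenlikoe.
Rule 3 (intervocalic voicing): /k/ is a voiceless stop between vowels /a/ and /e/, so it voices to [g]. /k/ is a voiceless stop between vowels /i/ and /o/, so it voices to [g]. /bakenlikoe/ → bagenligoe.
Rule 4 (final vowel raising): /e/ is a mid vowel in word-final position, so it raises to [i]. /bagenligoe/ → bagenligoi.

bagenligoi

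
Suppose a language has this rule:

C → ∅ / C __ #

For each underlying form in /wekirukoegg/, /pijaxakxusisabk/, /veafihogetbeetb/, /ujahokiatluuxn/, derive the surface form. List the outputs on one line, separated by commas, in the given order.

wekirukoeg, pijaxakxusisab, veafihogetbeet, ujahokiatluux

/wekirukoegg/: /g/ is the second consonant of a word-final cluster /gg/, so it deletes. → [wekirukoeg].
/pijaxakxusisabk/: /k/ is the second consonant of a word-final cluster /bk/, so it deletes. → [pijaxakxusisab].
/veafihogetbeetb/: /b/ is the second consonant of a word-final cluster /tb/, so it deletes. → [veafihogetbeet].
/ujahokiatluuxn/: /n/ is the second consonant of a word-final cluster /xn/, so it deletes. → [ujahokiatluux].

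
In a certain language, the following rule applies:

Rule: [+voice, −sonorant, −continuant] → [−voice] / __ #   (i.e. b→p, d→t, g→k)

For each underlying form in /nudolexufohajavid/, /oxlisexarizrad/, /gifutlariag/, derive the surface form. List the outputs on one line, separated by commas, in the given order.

nudolexufohajavit, oxlisexarizrat, gifutlariak

/nudolexufohajavid/: /d/ is a voiced stop in word-final position, so it devoices to [t]. → [nudolexufohajavit].
/oxlisexarizrad/: /d/ is a voiced stop in word-final position, so it devoices to [t]. → [oxlisexarizrat].
/gifutlariag/: /g/ is a voiced stop in word-final position, so it devoices to [k]. → [gifutlariak].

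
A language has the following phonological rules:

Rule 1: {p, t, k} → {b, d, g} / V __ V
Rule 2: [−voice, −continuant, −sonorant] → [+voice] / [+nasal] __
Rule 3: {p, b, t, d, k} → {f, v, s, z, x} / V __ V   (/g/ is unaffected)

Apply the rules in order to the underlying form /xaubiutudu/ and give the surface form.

xauviuzuzu

Rule 1 (intervocalic voicing): /t/ is a voiceless stop between vowels /u/ and /u/, so it voices to [d]. /xaubiutudu/ → xaubiududu.
Rule 2 (post-nasal voicing): no segment meets the environment; /xaubiududu/ is unchanged.
Rule 3 (intervocalic spirantization): /b/ is a stop between vowels /u/ and /i/, so it spirantizes to the fricative [v]. /d/ is a stop between vowels /u/ and /u/, so it spirantizes to the fricative [z]. /d/ is a stop between vowels /u/ and /u/, so it spirantizes to the fricative [z]. /xaubiududu/ → xauviuzuzu.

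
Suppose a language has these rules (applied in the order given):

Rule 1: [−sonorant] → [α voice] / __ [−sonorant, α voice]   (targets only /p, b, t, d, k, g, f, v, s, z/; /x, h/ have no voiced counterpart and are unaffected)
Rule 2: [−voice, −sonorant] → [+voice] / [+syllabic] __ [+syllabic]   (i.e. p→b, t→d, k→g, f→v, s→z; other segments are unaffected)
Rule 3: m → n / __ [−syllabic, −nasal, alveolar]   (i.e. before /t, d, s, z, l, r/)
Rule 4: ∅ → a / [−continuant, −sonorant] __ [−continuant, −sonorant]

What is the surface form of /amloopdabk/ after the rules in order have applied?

anloobadapak

Rule 1 (regressive voicing assimilation): /p/ precedes the voiced obstruent /d/, so it voices to [b] by assimilation. /b/ precedes the voiceless obstruent /k/, so it devoices to [p] by assimilation. /amloopdabk/ → amloobdapk.
Rule 2 (intervocalic voicing): no segment meets the environment; /amloobdapk/ is unchanged.
Rule 3 (nasal place assimilation): /m/ precedes the alveolar consonant /l/, so it assimilates in place to [n]. /amloobdapk/ → anloobdapk.
Rule 4 (stop-cluster a-epenthesis): /b/ and /d/ form a stop–stop cluster, so [a] is inserted between them. /p/ and /k/ form a stop–stop cluster, so [a] is inserted between them. /anloobdapk/ → anloobadapak.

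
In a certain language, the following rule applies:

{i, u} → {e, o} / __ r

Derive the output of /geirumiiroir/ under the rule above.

geerumieroer

/i/ is a high vowel immediately before /r/, so it lowers to [e].
/i/ is a high vowel immediately before /r/, so it lowers to [e].
/i/ is a high vowel immediately before /r/, so it lowers to [e].
The other instances of /u/, /i/ do not occur in the required environment and remain unchanged.
Surface form: [geerumieroer].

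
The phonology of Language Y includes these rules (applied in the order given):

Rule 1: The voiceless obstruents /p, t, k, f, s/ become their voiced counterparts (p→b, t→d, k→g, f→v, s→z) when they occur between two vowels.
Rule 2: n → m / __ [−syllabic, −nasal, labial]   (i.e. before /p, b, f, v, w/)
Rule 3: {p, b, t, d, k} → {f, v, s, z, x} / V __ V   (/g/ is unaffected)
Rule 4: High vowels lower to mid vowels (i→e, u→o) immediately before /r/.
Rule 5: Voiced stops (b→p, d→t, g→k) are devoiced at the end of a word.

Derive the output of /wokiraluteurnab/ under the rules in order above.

wogeraluzeornap

Rule 1 (intervocalic voicing): /k/ is a voiceless obstruent between vowels /o/ and /i/, so it voices to [g]. /t/ is a voiceless obstruent between vowels /u/ and /e/, so it voices to [d]. /wokiraluteurnab/ → wogiraludeurnab.
Rule 2 (nasal place assimilation): no segment meets the environment; /wogiraludeurnab/ is unchanged.
Rule 3 (intervocalic spirantization): /d/ is a stop between vowels /u/ and /e/, so it spirantizes to the fricative [z]. /wogiraludeurnab/ → wogiraluzeurnab.
Rule 4 (pre-rhotic lowering): /i/ is a high vowel immediately before /r/, so it lowers to [e]. /u/ is a high vowel immediately before /r/, so it lowers to [o]. /wogiraluzeurnab/ → wogeraluzeornab.
Rule 5 (final devoicing): /b/ is a voiced stop in word-final position, so it devoices to [p]. /wogeraluzeornab/ → wogeraluzeornap.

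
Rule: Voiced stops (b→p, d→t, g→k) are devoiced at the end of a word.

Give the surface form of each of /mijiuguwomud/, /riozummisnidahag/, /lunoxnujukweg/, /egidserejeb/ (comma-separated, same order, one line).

/mijiuguwomud/: /d/ is a voiced stop in word-final position, so it devoices to [t]. → [mijiuguwomut].
/riozummisnidahag/: /g/ is a voiced stop in word-final position, so it devoices to [k]. → [riozummisnidahak].
/lunoxnujukweg/: /g/ is a voiced stop in word-final position, so it devoices to [k]. → [lunoxnujukwek].
/egidserejeb/: /b/ is a voiced stop in word-final position, so it devoices to [p]. → [egidserejep].

mijiuguwomut, riozummisnidahak, lunoxnujukwek, egidserejep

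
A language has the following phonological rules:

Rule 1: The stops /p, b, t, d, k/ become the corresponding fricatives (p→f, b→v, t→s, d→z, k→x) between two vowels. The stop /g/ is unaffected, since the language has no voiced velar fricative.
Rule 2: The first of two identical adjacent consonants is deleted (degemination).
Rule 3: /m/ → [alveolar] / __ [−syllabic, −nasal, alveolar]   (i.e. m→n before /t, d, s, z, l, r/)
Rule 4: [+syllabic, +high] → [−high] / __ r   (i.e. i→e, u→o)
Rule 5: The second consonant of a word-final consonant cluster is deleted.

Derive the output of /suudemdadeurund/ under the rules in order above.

suuzendazeorun

Rule 1 (intervocalic spirantization): /d/ is a stop between vowels /u/ and /e/, so it spirantizes to the fricative [z]. /d/ is a stop between vowels /a/ and /e/, so it spirantizes to the fricative [z]. /suudemdadeurund/ → suuzemdazeurund.
Rule 2 (degemination): no segment meets the environment; /suuzemdazeurund/ is unchanged.
Rule 3 (nasal place assimilation): /m/ precedes the alveolar consonant /d/, so it assimilates in place to [n]. /suuzemdazeurund/ → suuzendazeurund.
Rule 4 (pre-rhotic lowering): /u/ is a high vowel immediately before /r/, so it lowers to [o]. /suuzendazeurund/ → suuzendazeorund.
Rule 5 (final cluster simplification): /d/ is the second consonant of a word-final cluster /nd/, so it deletes. /suuzendazeorund/ → suuzendazeorun.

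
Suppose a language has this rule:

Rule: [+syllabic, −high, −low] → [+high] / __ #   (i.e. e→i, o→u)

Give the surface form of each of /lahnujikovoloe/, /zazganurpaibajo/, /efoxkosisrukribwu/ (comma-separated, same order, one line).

/lahnujikovoloe/: /e/ is a mid vowel in word-final position, so it raises to [i]. → [lahnujikovoloi].
/zazganurpaibajo/: /o/ is a mid vowel in word-final position, so it raises to [u]. → [zazganurpaibaju].
/efoxkosisrukribwu/: the rule's environment is not met; surfaces unchanged as [efoxkosisrukribwu].

lahnujikovoloi, zazganurpaibaju, efoxkosisrukribwu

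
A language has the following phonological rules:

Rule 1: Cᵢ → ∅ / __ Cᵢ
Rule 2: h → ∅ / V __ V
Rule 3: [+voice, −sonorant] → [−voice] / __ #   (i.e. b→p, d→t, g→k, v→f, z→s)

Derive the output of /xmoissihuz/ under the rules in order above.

Rule 1 (degemination): /ss/ is a geminate; the first /s/ deletes. /xmoissihuz/ → xmoisihuz.
Rule 2 (intervocalic h-deletion): /h/ occurs between vowels /i/ and /u/, so it deletes. /xmoisihuz/ → xmoisiuz.
Rule 3 (final devoicing): /z/ is a voiced obstruent in word-final position, so it devoices to [s]. /xmoisiuz/ → xmoisius.

xmoisius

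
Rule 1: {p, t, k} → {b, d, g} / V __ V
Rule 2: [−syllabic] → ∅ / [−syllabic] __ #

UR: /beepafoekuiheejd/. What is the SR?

beebafoeguiheej

Rule 1 (intervocalic voicing): /p/ is a voiceless stop between vowels /e/ and /a/, so it voices to [b]. /k/ is a voiceless stop between vowels /e/ and /u/, so it voices to [g]. /beepafoekuiheejd/ → beebafoeguiheejd.
Rule 2 (final cluster simplification): /d/ is the second consonant of a word-final cluster /jd/, so it deletes. /beebafoeguiheejd/ → beebafoeguiheej.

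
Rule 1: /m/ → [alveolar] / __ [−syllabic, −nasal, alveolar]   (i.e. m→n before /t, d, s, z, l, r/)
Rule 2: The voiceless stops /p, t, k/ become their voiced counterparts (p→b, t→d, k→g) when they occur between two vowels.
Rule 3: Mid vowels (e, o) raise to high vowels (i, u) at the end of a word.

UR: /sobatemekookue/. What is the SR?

sobademegoogui

Rule 1 (nasal place assimilation): no segment meets the environment; /sobatemekookue/ is unchanged.
Rule 2 (intervocalic voicing): /t/ is a voiceless stop between vowels /a/ and /e/, so it voices to [d]. /k/ is a voiceless stop between vowels /e/ and /o/, so it voices to [g]. /k/ is a voiceless stop between vowels /o/ and /u/, so it voices to [g]. /sobatemekookue/ → sobademegoogue.
Rule 3 (final vowel raising): /e/ is a mid vowel in word-final position, so it raises to [i]. /sobademegoogue/ → sobademegoogui.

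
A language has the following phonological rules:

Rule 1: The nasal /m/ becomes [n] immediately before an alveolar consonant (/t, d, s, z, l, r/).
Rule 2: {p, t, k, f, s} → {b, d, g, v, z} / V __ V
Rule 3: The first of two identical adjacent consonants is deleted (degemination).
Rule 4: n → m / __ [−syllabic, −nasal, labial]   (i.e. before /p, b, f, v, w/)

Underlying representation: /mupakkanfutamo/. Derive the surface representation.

mubakamfudamo

Rule 1 (nasal place assimilation): no segment meets the environment; /mupakkanfutamo/ is unchanged.
Rule 2 (intervocalic voicing): /p/ is a voiceless obstruent between vowels /u/ and /a/, so it voices to [b]. /t/ is a voiceless obstruent between vowels /u/ and /a/, so it voices to [d]. /mupakkanfutamo/ → mubakkanfudamo.
Rule 3 (degemination): /kk/ is a geminate; the first /k/ deletes. /mubakkanfudamo/ → mubakanfudamo.
Rule 4 (nasal place assimilation): /n/ precedes the labial consonant /f/, so it assimilates in place to [m]. /mubakanfudamo/ → mubakamfudamo.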